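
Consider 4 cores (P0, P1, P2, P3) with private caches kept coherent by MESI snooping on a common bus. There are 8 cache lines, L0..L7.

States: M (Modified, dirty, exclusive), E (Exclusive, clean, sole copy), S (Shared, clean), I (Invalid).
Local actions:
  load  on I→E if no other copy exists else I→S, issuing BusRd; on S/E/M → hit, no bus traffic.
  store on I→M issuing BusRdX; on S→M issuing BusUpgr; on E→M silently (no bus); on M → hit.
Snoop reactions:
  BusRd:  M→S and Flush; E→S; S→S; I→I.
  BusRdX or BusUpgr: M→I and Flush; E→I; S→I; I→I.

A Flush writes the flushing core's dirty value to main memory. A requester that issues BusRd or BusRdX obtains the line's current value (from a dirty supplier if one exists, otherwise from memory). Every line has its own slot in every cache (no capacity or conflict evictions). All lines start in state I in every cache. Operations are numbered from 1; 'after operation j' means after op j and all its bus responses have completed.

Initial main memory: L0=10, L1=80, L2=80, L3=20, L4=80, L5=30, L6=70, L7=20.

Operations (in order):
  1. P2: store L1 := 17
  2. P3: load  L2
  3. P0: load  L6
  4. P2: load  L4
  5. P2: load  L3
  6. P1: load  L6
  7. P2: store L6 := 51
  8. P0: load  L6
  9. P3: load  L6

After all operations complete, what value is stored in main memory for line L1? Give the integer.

memory[L1] = 80

  op1 P2: store L1 := 17 → I/I/M/I on L1; bus BusRdX; mem=80
  op2 P3: load  L2 → I/I/I/E on L2; bus BusRd; mem=80
  op3 P0: load  L6 → E/I/I/I on L6; bus BusRd; mem=70
  op4 P2: load  L4 → I/I/E/I on L4; bus BusRd; mem=80
  op5 P2: load  L3 → I/I/E/I on L3; bus BusRd; mem=20
  op6 P1: load  L6 → S/S/I/I on L6; bus BusRd; mem=70
  op7 P2: store L6 := 51 → I/I/M/I on L6; bus BusRdX; mem=70
  op8 P0: load  L6 → S/I/S/I on L6; bus BusRd Flush; mem=51
  op9 P3: load  L6 → S/I/S/S on L6; bus BusRd; mem=51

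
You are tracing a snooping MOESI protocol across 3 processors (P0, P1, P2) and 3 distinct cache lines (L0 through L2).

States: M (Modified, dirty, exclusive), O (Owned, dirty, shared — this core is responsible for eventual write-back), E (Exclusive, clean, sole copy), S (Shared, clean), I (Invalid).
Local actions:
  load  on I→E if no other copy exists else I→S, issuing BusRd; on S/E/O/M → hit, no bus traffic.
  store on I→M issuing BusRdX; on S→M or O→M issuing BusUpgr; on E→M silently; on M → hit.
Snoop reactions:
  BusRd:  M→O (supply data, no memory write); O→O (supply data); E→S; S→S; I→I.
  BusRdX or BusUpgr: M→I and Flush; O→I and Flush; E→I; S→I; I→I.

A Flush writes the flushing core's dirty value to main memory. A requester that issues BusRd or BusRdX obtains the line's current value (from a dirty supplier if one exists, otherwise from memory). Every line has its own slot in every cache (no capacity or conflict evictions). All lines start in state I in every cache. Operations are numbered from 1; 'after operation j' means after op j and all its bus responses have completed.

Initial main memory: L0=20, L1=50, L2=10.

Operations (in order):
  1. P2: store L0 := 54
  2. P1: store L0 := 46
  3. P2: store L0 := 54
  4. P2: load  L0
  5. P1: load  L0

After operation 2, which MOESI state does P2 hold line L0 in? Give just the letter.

state = I

[1] P2: store L0 := 54 | P0:I, P1:I, P2:M(54) | bus: BusRdX
[2] P1: store L0 := 46 | P0:I, P1:M(46), P2:I | bus: BusRdX,Flush
[3] P2: store L0 := 54 | P0:I, P1:I, P2:M(54) | bus: BusRdX,Flush
[4] P2: load  L0 | P0:I, P1:I, P2:M(54) | bus: none
[5] P1: load  L0 | P0:I, P1:S(54), P2:O(54) | bus: BusRd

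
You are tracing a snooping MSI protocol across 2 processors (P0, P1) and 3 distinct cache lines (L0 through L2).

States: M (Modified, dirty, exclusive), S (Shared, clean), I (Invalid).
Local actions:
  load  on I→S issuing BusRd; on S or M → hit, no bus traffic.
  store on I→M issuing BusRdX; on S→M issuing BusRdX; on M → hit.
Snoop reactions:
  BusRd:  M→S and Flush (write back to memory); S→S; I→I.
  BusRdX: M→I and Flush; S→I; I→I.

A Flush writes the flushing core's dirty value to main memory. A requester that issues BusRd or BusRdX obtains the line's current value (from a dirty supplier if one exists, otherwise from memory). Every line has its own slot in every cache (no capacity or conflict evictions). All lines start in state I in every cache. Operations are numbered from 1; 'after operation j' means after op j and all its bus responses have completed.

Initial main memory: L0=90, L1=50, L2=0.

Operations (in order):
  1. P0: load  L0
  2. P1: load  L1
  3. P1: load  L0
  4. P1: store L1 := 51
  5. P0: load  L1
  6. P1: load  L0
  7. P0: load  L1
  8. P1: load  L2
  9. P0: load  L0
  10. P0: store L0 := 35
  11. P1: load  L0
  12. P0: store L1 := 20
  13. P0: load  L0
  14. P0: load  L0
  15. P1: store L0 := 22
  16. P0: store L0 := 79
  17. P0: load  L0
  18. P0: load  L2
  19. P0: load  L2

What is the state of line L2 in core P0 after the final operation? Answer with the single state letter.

state = S

1. P0: load  L0  bus=[BusRd]  L0: P0=S P1=I  mem[L0]=90
2. P1: load  L1  bus=[BusRd]  L1: P0=I P1=S  mem[L1]=50
3. P1: load  L0  bus=[BusRd]  L0: P0=S P1=S  mem[L0]=90
4. P1: store L1 := 51  bus=[BusRdX]  L1: P0=I P1=M  mem[L1]=50
5. P0: load  L1  bus=[BusRd,Flush]  L1: P0=S P1=S  mem[L1]=51
6. P1: load  L0  bus=[-]  L0: P0=S P1=S  mem[L0]=90
7. P0: load  L1  bus=[-]  L1: P0=S P1=S  mem[L1]=51
8. P1: load  L2  bus=[BusRd]  L2: P0=I P1=S  mem[L2]=0
9. P0: load  L0  bus=[-]  L0: P0=S P1=S  mem[L0]=90
10. P0: store L0 := 35  bus=[BusRdX]  L0: P0=M P1=I  mem[L0]=90
11. P1: load  L0  bus=[BusRd,Flush]  L0: P0=S P1=S  mem[L0]=35
12. P0: store L1 := 20  bus=[BusRdX]  L1: P0=M P1=I  mem[L1]=51
13. P0: load  L0  bus=[-]  L0: P0=S P1=S  mem[L0]=35
14. P0: load  L0  bus=[-]  L0: P0=S P1=S  mem[L0]=35
15. P1: store L0 := 22  bus=[BusRdX]  L0: P0=I P1=M  mem[L0]=35
16. P0: store L0 := 79  bus=[BusRdX,Flush]  L0: P0=M P1=I  mem[L0]=22
17. P0: load  L0  bus=[-]  L0: P0=M P1=I  mem[L0]=22
18. P0: load  L2  bus=[BusRd]  L2: P0=S P1=S  mem[L2]=0
19. P0: load  L2  bus=[-]  L2: P0=S P1=S  mem[L2]=0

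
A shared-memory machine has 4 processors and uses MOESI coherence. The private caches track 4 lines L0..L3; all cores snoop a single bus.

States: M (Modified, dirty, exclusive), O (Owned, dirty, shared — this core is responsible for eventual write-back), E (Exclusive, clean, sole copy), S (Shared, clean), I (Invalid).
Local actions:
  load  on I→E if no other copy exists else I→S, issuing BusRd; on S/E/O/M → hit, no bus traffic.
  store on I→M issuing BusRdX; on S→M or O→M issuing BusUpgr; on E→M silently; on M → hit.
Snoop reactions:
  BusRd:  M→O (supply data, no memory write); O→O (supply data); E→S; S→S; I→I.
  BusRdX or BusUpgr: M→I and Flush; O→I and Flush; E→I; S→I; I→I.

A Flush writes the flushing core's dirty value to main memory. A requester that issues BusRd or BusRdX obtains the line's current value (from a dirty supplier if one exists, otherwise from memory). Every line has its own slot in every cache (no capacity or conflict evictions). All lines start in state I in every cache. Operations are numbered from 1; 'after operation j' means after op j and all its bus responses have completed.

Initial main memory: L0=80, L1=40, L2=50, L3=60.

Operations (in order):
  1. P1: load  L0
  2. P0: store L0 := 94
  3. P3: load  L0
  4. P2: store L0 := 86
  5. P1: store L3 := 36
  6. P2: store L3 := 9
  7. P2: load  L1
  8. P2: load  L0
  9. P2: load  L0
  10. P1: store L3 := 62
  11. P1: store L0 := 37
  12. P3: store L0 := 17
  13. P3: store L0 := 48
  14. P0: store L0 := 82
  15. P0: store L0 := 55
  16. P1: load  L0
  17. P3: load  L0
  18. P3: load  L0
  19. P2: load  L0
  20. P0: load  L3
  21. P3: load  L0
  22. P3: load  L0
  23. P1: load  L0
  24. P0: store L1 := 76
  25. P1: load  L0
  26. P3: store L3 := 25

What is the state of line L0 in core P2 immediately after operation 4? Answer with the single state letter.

  op1 P1: load  L0 → I/E/I/I on L0; bus BusRd; mem=80
  op2 P0: store L0 := 94 → M/I/I/I on L0; bus BusRdX; mem=80
  op3 P3: load  L0 → O/I/I/S on L0; bus BusRd; mem=80
  op4 P2: store L0 := 86 → I/I/M/I on L0; bus BusRdX Flush; mem=94
  op5 P1: store L3 := 36 → I/M/I/I on L3; bus BusRdX; mem=60
  op6 P2: store L3 := 9 → I/I/M/I on L3; bus BusRdX Flush; mem=36
  op7 P2: load  L1 → I/I/E/I on L1; bus BusRd; mem=40
  op8 P2: load  L0 → I/I/M/I on L0; bus (none); mem=94
  op9 P2: load  L0 → I/I/M/I on L0; bus (none); mem=94
  op10 P1: store L3 := 62 → I/M/I/I on L3; bus BusRdX Flush; mem=9
  op11 P1: store L0 := 37 → I/M/I/I on L0; bus BusRdX Flush; mem=86
  op12 P3: store L0 := 17 → I/I/I/M on L0; bus BusRdX Flush; mem=37
  op13 P3: store L0 := 48 → I/I/I/M on L0; bus (none); mem=37
  op14 P0: store L0 := 82 → M/I/I/I on L0; bus BusRdX Flush; mem=48
  op15 P0: store L0 := 55 → M/I/I/I on L0; bus (none); mem=48
  op16 P1: load  L0 → O/S/I/I on L0; bus BusRd; mem=48
  op17 P3: load  L0 → O/S/I/S on L0; bus BusRd; mem=48
  op18 P3: load  L0 → O/S/I/S on L0; bus (none); mem=48
  op19 P2: load  L0 → O/S/S/S on L0; bus BusRd; mem=48
  op20 P0: load  L3 → S/O/I/I on L3; bus BusRd; mem=9
  op21 P3: load  L0 → O/S/S/S on L0; bus (none); mem=48
  op22 P3: load  L0 → O/S/S/S on L0; bus (none); mem=48
  op23 P1: load  L0 → O/S/S/S on L0; bus (none); mem=48
  op24 P0: store L1 := 76 → M/I/I/I on L1; bus BusRdX; mem=40
  op25 P1: load  L0 → O/S/S/S on L0; bus (none); mem=48
  op26 P3: store L3 := 25 → I/I/I/M on L3; bus BusRdX Flush; mem=62

state = M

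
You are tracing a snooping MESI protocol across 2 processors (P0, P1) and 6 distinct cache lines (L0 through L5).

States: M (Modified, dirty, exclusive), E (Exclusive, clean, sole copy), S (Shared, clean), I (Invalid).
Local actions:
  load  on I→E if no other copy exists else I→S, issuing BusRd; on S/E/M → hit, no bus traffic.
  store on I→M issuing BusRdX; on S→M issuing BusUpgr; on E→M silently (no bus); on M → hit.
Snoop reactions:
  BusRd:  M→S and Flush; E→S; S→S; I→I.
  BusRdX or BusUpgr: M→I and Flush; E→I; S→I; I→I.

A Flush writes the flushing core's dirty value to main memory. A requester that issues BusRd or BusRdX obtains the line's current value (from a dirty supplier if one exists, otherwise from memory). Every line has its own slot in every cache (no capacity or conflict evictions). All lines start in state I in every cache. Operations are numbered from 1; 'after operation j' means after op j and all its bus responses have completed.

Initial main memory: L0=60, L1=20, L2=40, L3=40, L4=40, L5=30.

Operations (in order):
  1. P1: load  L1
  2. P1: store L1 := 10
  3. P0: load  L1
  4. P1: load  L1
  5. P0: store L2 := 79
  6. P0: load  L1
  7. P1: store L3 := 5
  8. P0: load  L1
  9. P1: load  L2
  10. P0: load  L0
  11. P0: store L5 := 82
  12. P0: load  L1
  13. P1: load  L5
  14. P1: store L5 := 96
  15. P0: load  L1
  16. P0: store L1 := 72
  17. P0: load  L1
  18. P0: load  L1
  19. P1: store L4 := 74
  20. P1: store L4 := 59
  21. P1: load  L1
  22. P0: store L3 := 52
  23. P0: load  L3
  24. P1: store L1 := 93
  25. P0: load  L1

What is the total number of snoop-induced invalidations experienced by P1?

invalidations = 2

1. P1: load  L1  bus=[BusRd]  L1: P0=I P1=E  mem[L1]=20
2. P1: store L1 := 10  bus=[-]  L1: P0=I P1=M  mem[L1]=20
3. P0: load  L1  bus=[BusRd,Flush]  L1: P0=S P1=S  mem[L1]=10
4. P1: load  L1  bus=[-]  L1: P0=S P1=S  mem[L1]=10
5. P0: store L2 := 79  bus=[BusRdX]  L2: P0=M P1=I  mem[L2]=40
6. P0: load  L1  bus=[-]  L1: P0=S P1=S  mem[L1]=10
7. P1: store L3 := 5  bus=[BusRdX]  L3: P0=I P1=M  mem[L3]=40
8. P0: load  L1  bus=[-]  L1: P0=S P1=S  mem[L1]=10
9. P1: load  L2  bus=[BusRd,Flush]  L2: P0=S P1=S  mem[L2]=79
10. P0: load  L0  bus=[BusRd]  L0: P0=E P1=I  mem[L0]=60
11. P0: store L5 := 82  bus=[BusRdX]  L5: P0=M P1=I  mem[L5]=30
12. P0: load  L1  bus=[-]  L1: P0=S P1=S  mem[L1]=10
13. P1: load  L5  bus=[BusRd,Flush]  L5: P0=S P1=S  mem[L5]=82
14. P1: store L5 := 96  bus=[BusUpgr]  L5: P0=I P1=M  mem[L5]=82
15. P0: load  L1  bus=[-]  L1: P0=S P1=S  mem[L1]=10
16. P0: store L1 := 72  bus=[BusUpgr]  L1: P0=M P1=I  mem[L1]=10
17. P0: load  L1  bus=[-]  L1: P0=M P1=I  mem[L1]=10
18. P0: load  L1  bus=[-]  L1: P0=M P1=I  mem[L1]=10
19. P1: store L4 := 74  bus=[BusRdX]  L4: P0=I P1=M  mem[L4]=40
20. P1: store L4 := 59  bus=[-]  L4: P0=I P1=M  mem[L4]=40
21. P1: load  L1  bus=[BusRd,Flush]  L1: P0=S P1=S  mem[L1]=72
22. P0: store L3 := 52  bus=[BusRdX,Flush]  L3: P0=M P1=I  mem[L3]=5
23. P0: load  L3  bus=[-]  L3: P0=M P1=I  mem[L3]=5
24. P1: store L1 := 93  bus=[BusUpgr]  L1: P0=I P1=M  mem[L1]=72
25. P0: load  L1  bus=[BusRd,Flush]  L1: P0=S P1=S  mem[L1]=93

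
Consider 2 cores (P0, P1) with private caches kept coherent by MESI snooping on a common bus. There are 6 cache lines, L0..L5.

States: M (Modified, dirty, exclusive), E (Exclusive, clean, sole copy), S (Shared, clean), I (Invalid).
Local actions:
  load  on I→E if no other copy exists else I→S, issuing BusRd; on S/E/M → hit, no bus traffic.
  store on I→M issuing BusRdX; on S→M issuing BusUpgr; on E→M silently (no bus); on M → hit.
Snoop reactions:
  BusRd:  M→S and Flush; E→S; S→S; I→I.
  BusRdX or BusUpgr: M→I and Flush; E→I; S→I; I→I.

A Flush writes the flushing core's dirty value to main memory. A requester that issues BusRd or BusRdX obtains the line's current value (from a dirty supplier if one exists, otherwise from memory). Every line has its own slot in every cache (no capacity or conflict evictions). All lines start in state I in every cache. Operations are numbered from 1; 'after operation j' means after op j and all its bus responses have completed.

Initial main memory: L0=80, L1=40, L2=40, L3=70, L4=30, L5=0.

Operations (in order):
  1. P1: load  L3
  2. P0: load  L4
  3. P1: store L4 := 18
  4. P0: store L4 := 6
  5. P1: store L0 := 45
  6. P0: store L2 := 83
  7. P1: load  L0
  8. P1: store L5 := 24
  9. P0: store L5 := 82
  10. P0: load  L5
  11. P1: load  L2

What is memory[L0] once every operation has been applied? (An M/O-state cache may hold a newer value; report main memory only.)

[1] P1: load  L3 | P0:I, P1:E(70) | bus: BusRd
[2] P0: load  L4 | P0:E(30), P1:I | bus: BusRd
[3] P1: store L4 := 18 | P0:I, P1:M(18) | bus: BusRdX
[4] P0: store L4 := 6 | P0:M(6), P1:I | bus: BusRdX,Flush
[5] P1: store L0 := 45 | P0:I, P1:M(45) | bus: BusRdX
[6] P0: store L2 := 83 | P0:M(83), P1:I | bus: BusRdX
[7] P1: load  L0 | P0:I, P1:M(45) | bus: none
[8] P1: store L5 := 24 | P0:I, P1:M(24) | bus: BusRdX
[9] P0: store L5 := 82 | P0:M(82), P1:I | bus: BusRdX,Flush
[10] P0: load  L5 | P0:M(82), P1:I | bus: none
[11] P1: load  L2 | P0:S(83), P1:S(83) | bus: BusRd,Flush

memory[L0] = 80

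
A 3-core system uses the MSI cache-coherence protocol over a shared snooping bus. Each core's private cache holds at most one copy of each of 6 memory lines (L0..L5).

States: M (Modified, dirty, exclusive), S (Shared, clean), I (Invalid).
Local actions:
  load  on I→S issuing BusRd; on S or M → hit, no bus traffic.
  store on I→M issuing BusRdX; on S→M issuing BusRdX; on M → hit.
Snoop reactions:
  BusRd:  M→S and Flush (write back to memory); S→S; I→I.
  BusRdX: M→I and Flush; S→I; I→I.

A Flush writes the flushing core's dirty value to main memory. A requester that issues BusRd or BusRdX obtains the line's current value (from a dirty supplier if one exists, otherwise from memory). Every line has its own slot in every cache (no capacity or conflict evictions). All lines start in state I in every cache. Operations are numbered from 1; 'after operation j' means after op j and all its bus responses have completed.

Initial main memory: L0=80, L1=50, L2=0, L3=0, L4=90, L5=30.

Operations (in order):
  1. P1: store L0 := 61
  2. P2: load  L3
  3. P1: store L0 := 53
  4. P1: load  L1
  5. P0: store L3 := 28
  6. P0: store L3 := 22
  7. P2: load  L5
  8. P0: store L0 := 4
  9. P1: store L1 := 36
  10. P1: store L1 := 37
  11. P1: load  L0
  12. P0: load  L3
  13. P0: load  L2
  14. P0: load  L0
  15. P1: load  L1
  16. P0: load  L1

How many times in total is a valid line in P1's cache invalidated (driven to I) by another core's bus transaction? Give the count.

  op1 P1: store L0 := 61 → I/M/I on L0; bus BusRdX; mem=80
  op2 P2: load  L3 → I/I/S on L3; bus BusRd; mem=0
  op3 P1: store L0 := 53 → I/M/I on L0; bus (none); mem=80
  op4 P1: load  L1 → I/S/I on L1; bus BusRd; mem=50
  op5 P0: store L3 := 28 → M/I/I on L3; bus BusRdX; mem=0
  op6 P0: store L3 := 22 → M/I/I on L3; bus (none); mem=0
  op7 P2: load  L5 → I/I/S on L5; bus BusRd; mem=30
  op8 P0: store L0 := 4 → M/I/I on L0; bus BusRdX Flush; mem=53
  op9 P1: store L1 := 36 → I/M/I on L1; bus BusRdX; mem=50
  op10 P1: store L1 := 37 → I/M/I on L1; bus (none); mem=50
  op11 P1: load  L0 → S/S/I on L0; bus BusRd Flush; mem=4
  op12 P0: load  L3 → M/I/I on L3; bus (none); mem=0
  op13 P0: load  L2 → S/I/I on L2; bus BusRd; mem=0
  op14 P0: load  L0 → S/S/I on L0; bus (none); mem=4
  op15 P1: load  L1 → I/M/I on L1; bus (none); mem=50
  op16 P0: load  L1 → S/S/I on L1; bus BusRd Flush; mem=37

invalidations = 1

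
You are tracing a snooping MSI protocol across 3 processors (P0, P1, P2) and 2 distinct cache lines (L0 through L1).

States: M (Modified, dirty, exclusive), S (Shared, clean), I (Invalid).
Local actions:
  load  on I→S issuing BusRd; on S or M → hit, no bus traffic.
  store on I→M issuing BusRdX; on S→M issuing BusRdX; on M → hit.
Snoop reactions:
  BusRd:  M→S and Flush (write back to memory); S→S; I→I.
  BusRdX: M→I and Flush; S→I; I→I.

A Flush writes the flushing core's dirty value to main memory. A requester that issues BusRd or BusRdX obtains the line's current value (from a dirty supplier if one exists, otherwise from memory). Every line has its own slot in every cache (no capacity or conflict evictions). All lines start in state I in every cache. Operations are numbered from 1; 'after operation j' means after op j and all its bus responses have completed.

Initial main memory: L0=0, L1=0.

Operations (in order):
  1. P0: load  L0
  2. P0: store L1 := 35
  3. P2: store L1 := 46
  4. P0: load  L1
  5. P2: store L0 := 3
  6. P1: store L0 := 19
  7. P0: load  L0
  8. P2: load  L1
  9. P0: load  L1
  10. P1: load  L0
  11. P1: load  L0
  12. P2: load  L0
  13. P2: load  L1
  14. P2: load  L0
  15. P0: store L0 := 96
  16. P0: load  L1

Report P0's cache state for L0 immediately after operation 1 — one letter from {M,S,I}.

  op1 P0: load  L0 → S/I/I on L0; bus BusRd; mem=0
  op2 P0: store L1 := 35 → M/I/I on L1; bus BusRdX; mem=0
  op3 P2: store L1 := 46 → I/I/M on L1; bus BusRdX Flush; mem=35
  op4 P0: load  L1 → S/I/S on L1; bus BusRd Flush; mem=46
  op5 P2: store L0 := 3 → I/I/M on L0; bus BusRdX; mem=0
  op6 P1: store L0 := 19 → I/M/I on L0; bus BusRdX Flush; mem=3
  op7 P0: load  L0 → S/S/I on L0; bus BusRd Flush; mem=19
  op8 P2: load  L1 → S/I/S on L1; bus (none); mem=46
  op9 P0: load  L1 → S/I/S on L1; bus (none); mem=46
  op10 P1: load  L0 → S/S/I on L0; bus (none); mem=19
  op11 P1: load  L0 → S/S/I on L0; bus (none); mem=19
  op12 P2: load  L0 → S/S/S on L0; bus BusRd; mem=19
  op13 P2: load  L1 → S/I/S on L1; bus (none); mem=46
  op14 P2: load  L0 → S/S/S on L0; bus (none); mem=19
  op15 P0: store L0 := 96 → M/I/I on L0; bus BusRdX; mem=19
  op16 P0: load  L1 → S/I/S on L1; bus (none); mem=46

state = S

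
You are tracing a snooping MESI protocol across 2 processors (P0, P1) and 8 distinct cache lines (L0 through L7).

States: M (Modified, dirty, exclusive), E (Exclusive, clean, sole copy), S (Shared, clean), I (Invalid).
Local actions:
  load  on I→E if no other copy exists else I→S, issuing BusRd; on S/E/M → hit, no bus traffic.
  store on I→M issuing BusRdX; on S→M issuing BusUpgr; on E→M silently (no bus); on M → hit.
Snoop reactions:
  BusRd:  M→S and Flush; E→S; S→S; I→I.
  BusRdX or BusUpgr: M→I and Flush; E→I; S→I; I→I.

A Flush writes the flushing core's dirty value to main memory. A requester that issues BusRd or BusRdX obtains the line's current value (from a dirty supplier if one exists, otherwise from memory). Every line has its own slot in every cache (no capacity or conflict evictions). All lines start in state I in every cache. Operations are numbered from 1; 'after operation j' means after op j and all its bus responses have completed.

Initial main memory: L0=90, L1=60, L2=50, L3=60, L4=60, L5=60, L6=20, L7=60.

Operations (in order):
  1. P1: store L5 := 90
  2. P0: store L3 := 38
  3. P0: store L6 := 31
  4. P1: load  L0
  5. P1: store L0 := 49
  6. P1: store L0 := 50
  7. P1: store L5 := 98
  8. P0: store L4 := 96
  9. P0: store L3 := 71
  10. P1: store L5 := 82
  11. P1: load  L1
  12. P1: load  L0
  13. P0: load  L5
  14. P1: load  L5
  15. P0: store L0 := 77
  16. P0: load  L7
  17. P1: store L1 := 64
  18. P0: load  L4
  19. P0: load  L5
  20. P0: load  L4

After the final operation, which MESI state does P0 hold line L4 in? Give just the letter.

[1] P1: store L5 := 90 | P0:I, P1:M(90) | bus: BusRdX
[2] P0: store L3 := 38 | P0:M(38), P1:I | bus: BusRdX
[3] P0: store L6 := 31 | P0:M(31), P1:I | bus: BusRdX
[4] P1: load  L0 | P0:I, P1:E(90) | bus: BusRd
[5] P1: store L0 := 49 | P0:I, P1:M(49) | bus: none
[6] P1: store L0 := 50 | P0:I, P1:M(50) | bus: none
[7] P1: store L5 := 98 | P0:I, P1:M(98) | bus: none
[8] P0: store L4 := 96 | P0:M(96), P1:I | bus: BusRdX
[9] P0: store L3 := 71 | P0:M(71), P1:I | bus: none
[10] P1: store L5 := 82 | P0:I, P1:M(82) | bus: none
[11] P1: load  L1 | P0:I, P1:E(60) | bus: BusRd
[12] P1: load  L0 | P0:I, P1:M(50) | bus: none
[13] P0: load  L5 | P0:S(82), P1:S(82) | bus: BusRd,Flush
[14] P1: load  L5 | P0:S(82), P1:S(82) | bus: none
[15] P0: store L0 := 77 | P0:M(77), P1:I | bus: BusRdX,Flush
[16] P0: load  L7 | P0:E(60), P1:I | bus: BusRd
[17] P1: store L1 := 64 | P0:I, P1:M(64) | bus: none
[18] P0: load  L4 | P0:M(96), P1:I | bus: none
[19] P0: load  L5 | P0:S(82), P1:S(82) | bus: none
[20] P0: load  L4 | P0:M(96), P1:I | bus: none

state = M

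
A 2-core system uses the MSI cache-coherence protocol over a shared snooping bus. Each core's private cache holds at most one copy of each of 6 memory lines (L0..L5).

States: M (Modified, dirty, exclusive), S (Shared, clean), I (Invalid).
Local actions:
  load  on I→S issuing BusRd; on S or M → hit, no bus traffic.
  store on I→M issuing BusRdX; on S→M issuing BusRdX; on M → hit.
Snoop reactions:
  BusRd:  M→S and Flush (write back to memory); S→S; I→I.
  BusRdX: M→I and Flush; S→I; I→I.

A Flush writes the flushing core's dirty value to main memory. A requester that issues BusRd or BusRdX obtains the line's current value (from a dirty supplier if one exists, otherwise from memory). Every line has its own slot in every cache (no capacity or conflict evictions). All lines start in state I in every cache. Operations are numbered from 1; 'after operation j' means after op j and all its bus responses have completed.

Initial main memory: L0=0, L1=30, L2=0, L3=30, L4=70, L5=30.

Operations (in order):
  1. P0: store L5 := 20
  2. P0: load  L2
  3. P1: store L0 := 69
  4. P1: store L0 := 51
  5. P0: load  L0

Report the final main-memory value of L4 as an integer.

memory[L4] = 70

  op1 P0: store L5 := 20 → M/I on L5; bus BusRdX; mem=30
  op2 P0: load  L2 → S/I on L2; bus BusRd; mem=0
  op3 P1: store L0 := 69 → I/M on L0; bus BusRdX; mem=0
  op4 P1: store L0 := 51 → I/M on L0; bus (none); mem=0
  op5 P0: load  L0 → S/S on L0; bus BusRd Flush; mem=51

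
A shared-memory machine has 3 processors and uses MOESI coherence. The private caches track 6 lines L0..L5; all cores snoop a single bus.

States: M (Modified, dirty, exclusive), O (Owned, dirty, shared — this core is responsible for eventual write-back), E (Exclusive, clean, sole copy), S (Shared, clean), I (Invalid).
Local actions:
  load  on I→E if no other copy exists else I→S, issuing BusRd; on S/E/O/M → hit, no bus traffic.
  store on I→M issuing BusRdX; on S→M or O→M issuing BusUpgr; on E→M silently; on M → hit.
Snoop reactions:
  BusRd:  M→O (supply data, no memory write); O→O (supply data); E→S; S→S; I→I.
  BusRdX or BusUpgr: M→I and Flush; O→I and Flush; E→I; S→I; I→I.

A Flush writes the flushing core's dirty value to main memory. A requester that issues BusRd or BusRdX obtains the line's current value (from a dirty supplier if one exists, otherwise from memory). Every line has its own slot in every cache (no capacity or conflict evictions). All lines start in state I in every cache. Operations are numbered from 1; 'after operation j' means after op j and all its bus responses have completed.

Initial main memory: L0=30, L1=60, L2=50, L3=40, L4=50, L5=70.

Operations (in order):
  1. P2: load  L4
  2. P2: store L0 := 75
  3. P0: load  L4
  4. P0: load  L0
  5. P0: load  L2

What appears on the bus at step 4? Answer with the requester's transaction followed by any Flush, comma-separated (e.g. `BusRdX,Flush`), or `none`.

step 1: P2: load  L4  ⟶  IIE  (L4)  txn=BusRd  M[L4]=50
step 2: P2: store L0 := 75  ⟶  IIM  (L0)  txn=BusRdX  M[L0]=30
step 3: P0: load  L4  ⟶  SIS  (L4)  txn=BusRd  M[L4]=50
step 4: P0: load  L0  ⟶  SIO  (L0)  txn=BusRd  M[L0]=30
step 5: P0: load  L2  ⟶  EII  (L2)  txn=BusRd  M[L2]=50

bus = BusRd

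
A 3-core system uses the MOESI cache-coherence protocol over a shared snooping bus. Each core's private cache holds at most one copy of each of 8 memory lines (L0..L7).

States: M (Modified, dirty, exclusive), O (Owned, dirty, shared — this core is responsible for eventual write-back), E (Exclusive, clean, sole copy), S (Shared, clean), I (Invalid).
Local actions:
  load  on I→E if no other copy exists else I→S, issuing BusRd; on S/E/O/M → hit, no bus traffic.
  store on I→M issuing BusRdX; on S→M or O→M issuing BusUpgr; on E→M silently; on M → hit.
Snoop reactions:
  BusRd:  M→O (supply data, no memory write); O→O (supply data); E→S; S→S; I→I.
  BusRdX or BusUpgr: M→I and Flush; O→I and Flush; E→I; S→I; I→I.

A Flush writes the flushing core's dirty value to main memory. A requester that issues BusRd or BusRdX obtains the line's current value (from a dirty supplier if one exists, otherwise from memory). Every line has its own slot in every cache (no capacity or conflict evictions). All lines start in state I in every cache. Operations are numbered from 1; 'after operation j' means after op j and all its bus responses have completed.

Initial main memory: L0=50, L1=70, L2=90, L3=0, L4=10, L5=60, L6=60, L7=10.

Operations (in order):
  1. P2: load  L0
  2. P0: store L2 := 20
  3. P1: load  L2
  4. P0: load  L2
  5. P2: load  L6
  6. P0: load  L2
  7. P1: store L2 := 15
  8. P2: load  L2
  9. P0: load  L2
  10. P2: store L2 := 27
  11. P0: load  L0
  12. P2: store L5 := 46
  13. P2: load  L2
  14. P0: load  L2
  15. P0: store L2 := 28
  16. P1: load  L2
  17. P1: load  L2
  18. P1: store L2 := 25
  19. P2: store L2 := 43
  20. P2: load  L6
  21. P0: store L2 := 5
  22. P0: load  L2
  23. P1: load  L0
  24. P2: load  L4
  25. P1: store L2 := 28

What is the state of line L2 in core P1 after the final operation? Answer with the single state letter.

state = M

  op1 P2: load  L0 → I/I/E on L0; bus BusRd; mem=50
  op2 P0: store L2 := 20 → M/I/I on L2; bus BusRdX; mem=90
  op3 P1: load  L2 → O/S/I on L2; bus BusRd; mem=90
  op4 P0: load  L2 → O/S/I on L2; bus (none); mem=90
  op5 P2: load  L6 → I/I/E on L6; bus BusRd; mem=60
  op6 P0: load  L2 → O/S/I on L2; bus (none); mem=90
  op7 P1: store L2 := 15 → I/M/I on L2; bus BusUpgr Flush; mem=20
  op8 P2: load  L2 → I/O/S on L2; bus BusRd; mem=20
  op9 P0: load  L2 → S/O/S on L2; bus BusRd; mem=20
  op10 P2: store L2 := 27 → I/I/M on L2; bus BusUpgr Flush; mem=15
  op11 P0: load  L0 → S/I/S on L0; bus BusRd; mem=50
  op12 P2: store L5 := 46 → I/I/M on L5; bus BusRdX; mem=60
  op13 P2: load  L2 → I/I/M on L2; bus (none); mem=15
  op14 P0: load  L2 → S/I/O on L2; bus BusRd; mem=15
  op15 P0: store L2 := 28 → M/I/I on L2; bus BusUpgr Flush; mem=27
  op16 P1: load  L2 → O/S/I on L2; bus BusRd; mem=27
  op17 P1: load  L2 → O/S/I on L2; bus (none); mem=27
  op18 P1: store L2 := 25 → I/M/I on L2; bus BusUpgr Flush; mem=28
  op19 P2: store L2 := 43 → I/I/M on L2; bus BusRdX Flush; mem=25
  op20 P2: load  L6 → I/I/E on L6; bus (none); mem=60
  op21 P0: store L2 := 5 → M/I/I on L2; bus BusRdX Flush; mem=43
  op22 P0: load  L2 → M/I/I on L2; bus (none); mem=43
  op23 P1: load  L0 → S/S/S on L0; bus BusRd; mem=50
  op24 P2: load  L4 → I/I/E on L4; bus BusRd; mem=10
  op25 P1: store L2 := 28 → I/M/I on L2; bus BusRdX Flush; mem=5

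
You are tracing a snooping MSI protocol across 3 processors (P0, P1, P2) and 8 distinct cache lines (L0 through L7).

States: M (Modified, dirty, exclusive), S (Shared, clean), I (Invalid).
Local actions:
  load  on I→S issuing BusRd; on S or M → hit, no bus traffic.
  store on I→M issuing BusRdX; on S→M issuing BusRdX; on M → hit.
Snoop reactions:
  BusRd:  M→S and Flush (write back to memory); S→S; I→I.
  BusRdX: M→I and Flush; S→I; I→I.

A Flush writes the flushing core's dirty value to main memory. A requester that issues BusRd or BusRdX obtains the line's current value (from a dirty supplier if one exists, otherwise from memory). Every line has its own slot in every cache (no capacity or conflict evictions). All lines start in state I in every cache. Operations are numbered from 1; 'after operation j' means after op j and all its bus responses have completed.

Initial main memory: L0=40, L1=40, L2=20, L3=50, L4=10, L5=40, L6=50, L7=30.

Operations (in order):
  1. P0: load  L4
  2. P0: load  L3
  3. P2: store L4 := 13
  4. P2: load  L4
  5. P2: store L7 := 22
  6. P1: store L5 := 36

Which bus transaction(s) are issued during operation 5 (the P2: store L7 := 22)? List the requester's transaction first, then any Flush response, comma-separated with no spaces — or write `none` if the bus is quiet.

1. P0: load  L4  bus=[BusRd]  L4: P0=S P1=I P2=I  mem[L4]=10
2. P0: load  L3  bus=[BusRd]  L3: P0=S P1=I P2=I  mem[L3]=50
3. P2: store L4 := 13  bus=[BusRdX]  L4: P0=I P1=I P2=M  mem[L4]=10
4. P2: load  L4  bus=[-]  L4: P0=I P1=I P2=M  mem[L4]=10
5. P2: store L7 := 22  bus=[BusRdX]  L7: P0=I P1=I P2=M  mem[L7]=30
6. P1: store L5 := 36  bus=[BusRdX]  L5: P0=I P1=M P2=I  mem[L5]=40

bus = BusRdX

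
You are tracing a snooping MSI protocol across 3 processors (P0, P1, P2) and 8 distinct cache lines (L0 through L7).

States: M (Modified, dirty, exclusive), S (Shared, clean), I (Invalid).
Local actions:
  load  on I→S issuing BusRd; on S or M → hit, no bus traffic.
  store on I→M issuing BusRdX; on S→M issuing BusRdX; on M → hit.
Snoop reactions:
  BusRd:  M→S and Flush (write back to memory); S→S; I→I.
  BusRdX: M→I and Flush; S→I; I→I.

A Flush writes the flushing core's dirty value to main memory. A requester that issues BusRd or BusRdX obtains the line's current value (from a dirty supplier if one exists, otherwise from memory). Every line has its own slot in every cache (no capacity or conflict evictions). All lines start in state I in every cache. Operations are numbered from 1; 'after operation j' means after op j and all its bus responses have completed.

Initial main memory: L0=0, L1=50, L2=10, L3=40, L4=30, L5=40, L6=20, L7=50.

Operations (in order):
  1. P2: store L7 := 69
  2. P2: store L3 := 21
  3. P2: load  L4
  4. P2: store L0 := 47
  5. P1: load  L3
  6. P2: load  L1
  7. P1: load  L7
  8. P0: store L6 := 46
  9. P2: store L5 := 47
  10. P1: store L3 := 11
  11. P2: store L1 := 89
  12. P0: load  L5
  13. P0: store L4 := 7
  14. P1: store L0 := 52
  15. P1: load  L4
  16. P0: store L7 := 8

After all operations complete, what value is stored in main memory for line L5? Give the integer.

memory[L5] = 47

  op1 P2: store L7 := 69 → I/I/M on L7; bus BusRdX; mem=50
  op2 P2: store L3 := 21 → I/I/M on L3; bus BusRdX; mem=40
  op3 P2: load  L4 → I/I/S on L4; bus BusRd; mem=30
  op4 P2: store L0 := 47 → I/I/M on L0; bus BusRdX; mem=0
  op5 P1: load  L3 → I/S/S on L3; bus BusRd Flush; mem=21
  op6 P2: load  L1 → I/I/S on L1; bus BusRd; mem=50
  op7 P1: load  L7 → I/S/S on L7; bus BusRd Flush; mem=69
  op8 P0: store L6 := 46 → M/I/I on L6; bus BusRdX; mem=20
  op9 P2: store L5 := 47 → I/I/M on L5; bus BusRdX; mem=40
  op10 P1: store L3 := 11 → I/M/I on L3; bus BusRdX; mem=21
  op11 P2: store L1 := 89 → I/I/M on L1; bus BusRdX; mem=50
  op12 P0: load  L5 → S/I/S on L5; bus BusRd Flush; mem=47
  op13 P0: store L4 := 7 → M/I/I on L4; bus BusRdX; mem=30
  op14 P1: store L0 := 52 → I/M/I on L0; bus BusRdX Flush; mem=47
  op15 P1: load  L4 → S/S/I on L4; bus BusRd Flush; mem=7
  op16 P0: store L7 := 8 → M/I/I on L7; bus BusRdX; mem=69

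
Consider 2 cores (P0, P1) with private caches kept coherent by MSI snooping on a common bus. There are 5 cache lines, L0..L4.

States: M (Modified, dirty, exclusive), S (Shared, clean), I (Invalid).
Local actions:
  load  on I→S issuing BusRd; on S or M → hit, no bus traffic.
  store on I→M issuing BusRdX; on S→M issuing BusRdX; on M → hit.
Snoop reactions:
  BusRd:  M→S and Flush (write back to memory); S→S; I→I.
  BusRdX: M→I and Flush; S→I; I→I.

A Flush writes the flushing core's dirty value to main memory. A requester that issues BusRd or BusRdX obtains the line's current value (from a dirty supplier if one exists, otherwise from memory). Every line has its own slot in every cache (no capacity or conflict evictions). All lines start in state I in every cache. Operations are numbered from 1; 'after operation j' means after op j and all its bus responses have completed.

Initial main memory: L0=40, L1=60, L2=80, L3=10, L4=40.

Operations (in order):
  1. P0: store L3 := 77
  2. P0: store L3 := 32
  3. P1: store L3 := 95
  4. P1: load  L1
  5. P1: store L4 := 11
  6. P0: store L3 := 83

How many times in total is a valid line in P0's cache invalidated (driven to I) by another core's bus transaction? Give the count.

invalidations = 1

  op1 P0: store L3 := 77 → M/I on L3; bus BusRdX; mem=10
  op2 P0: store L3 := 32 → M/I on L3; bus (none); mem=10
  op3 P1: store L3 := 95 → I/M on L3; bus BusRdX Flush; mem=32
  op4 P1: load  L1 → I/S on L1; bus BusRd; mem=60
  op5 P1: store L4 := 11 → I/M on L4; bus BusRdX; mem=40
  op6 P0: store L3 := 83 → M/I on L3; bus BusRdX Flush; mem=95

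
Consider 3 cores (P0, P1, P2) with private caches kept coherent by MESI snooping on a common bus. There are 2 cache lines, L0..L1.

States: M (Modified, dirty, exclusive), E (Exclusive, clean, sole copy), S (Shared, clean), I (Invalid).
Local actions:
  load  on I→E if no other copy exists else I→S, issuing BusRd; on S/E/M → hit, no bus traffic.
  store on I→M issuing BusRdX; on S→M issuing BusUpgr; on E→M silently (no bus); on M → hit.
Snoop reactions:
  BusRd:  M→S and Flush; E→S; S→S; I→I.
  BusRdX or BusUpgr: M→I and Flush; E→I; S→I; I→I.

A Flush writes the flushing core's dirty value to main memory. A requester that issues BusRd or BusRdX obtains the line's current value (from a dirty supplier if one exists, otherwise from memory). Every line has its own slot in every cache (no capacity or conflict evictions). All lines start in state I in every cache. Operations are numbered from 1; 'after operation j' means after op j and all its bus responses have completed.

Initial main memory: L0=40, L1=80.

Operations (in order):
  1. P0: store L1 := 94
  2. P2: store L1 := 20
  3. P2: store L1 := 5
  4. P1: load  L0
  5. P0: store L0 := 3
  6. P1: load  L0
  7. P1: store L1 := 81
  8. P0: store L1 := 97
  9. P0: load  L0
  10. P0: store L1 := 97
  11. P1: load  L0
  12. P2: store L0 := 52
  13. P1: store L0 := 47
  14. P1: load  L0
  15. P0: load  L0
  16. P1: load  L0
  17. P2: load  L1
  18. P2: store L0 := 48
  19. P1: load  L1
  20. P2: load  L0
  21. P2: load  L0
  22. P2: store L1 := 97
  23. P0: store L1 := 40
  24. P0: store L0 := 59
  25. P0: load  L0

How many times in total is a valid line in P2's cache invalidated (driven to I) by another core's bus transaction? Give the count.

[1] P0: store L1 := 94 | P0:M(94), P1:I, P2:I | bus: BusRdX
[2] P2: store L1 := 20 | P0:I, P1:I, P2:M(20) | bus: BusRdX,Flush
[3] P2: store L1 := 5 | P0:I, P1:I, P2:M(5) | bus: none
[4] P1: load  L0 | P0:I, P1:E(40), P2:I | bus: BusRd
[5] P0: store L0 := 3 | P0:M(3), P1:I, P2:I | bus: BusRdX
[6] P1: load  L0 | P0:S(3), P1:S(3), P2:I | bus: BusRd,Flush
[7] P1: store L1 := 81 | P0:I, P1:M(81), P2:I | bus: BusRdX,Flush
[8] P0: store L1 := 97 | P0:M(97), P1:I, P2:I | bus: BusRdX,Flush
[9] P0: load  L0 | P0:S(3), P1:S(3), P2:I | bus: none
[10] P0: store L1 := 97 | P0:M(97), P1:I, P2:I | bus: none
[11] P1: load  L0 | P0:S(3), P1:S(3), P2:I | bus: none
[12] P2: store L0 := 52 | P0:I, P1:I, P2:M(52) | bus: BusRdX
[13] P1: store L0 := 47 | P0:I, P1:M(47), P2:I | bus: BusRdX,Flush
[14] P1: load  L0 | P0:I, P1:M(47), P2:I | bus: none
[15] P0: load  L0 | P0:S(47), P1:S(47), P2:I | bus: BusRd,Flush
[16] P1: load  L0 | P0:S(47), P1:S(47), P2:I | bus: none
[17] P2: load  L1 | P0:S(97), P1:I, P2:S(97) | bus: BusRd,Flush
[18] P2: store L0 := 48 | P0:I, P1:I, P2:M(48) | bus: BusRdX
[19] P1: load  L1 | P0:S(97), P1:S(97), P2:S(97) | bus: BusRd
[20] P2: load  L0 | P0:I, P1:I, P2:M(48) | bus: none
[21] P2: load  L0 | P0:I, P1:I, P2:M(48) | bus: none
[22] P2: store L1 := 97 | P0:I, P1:I, P2:M(97) | bus: BusUpgr
[23] P0: store L1 := 40 | P0:M(40), P1:I, P2:I | bus: BusRdX,Flush
[24] P0: store L0 := 59 | P0:M(59), P1:I, P2:I | bus: BusRdX,Flush
[25] P0: load  L0 | P0:M(59), P1:I, P2:I | bus: none

invalidations = 4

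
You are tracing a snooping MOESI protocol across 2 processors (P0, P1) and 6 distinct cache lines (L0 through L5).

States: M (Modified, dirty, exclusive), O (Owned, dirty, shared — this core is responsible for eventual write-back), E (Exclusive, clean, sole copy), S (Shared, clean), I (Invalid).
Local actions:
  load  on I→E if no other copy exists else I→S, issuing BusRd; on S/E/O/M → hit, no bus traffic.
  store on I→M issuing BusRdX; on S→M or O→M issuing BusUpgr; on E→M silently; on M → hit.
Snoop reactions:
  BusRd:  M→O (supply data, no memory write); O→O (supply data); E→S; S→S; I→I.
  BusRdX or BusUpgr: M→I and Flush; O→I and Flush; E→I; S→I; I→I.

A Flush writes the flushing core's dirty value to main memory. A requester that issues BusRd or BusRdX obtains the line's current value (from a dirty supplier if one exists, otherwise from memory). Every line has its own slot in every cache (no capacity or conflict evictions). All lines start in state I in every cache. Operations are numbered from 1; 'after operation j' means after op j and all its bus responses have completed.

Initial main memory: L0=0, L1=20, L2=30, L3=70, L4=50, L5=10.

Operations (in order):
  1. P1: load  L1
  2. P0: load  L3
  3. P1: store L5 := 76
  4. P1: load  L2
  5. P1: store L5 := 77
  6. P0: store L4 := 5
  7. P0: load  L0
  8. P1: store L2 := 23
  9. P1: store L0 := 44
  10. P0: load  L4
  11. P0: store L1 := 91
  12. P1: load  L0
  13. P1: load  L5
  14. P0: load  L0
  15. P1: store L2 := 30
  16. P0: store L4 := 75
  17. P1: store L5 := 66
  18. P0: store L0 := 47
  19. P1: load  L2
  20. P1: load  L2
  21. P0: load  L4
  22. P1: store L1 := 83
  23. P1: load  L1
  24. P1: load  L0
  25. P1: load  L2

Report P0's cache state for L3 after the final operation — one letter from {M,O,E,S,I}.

[1] P1: load  L1 | P0:I, P1:E(20) | bus: BusRd
[2] P0: load  L3 | P0:E(70), P1:I | bus: BusRd
[3] P1: store L5 := 76 | P0:I, P1:M(76) | bus: BusRdX
[4] P1: load  L2 | P0:I, P1:E(30) | bus: BusRd
[5] P1: store L5 := 77 | P0:I, P1:M(77) | bus: none
[6] P0: store L4 := 5 | P0:M(5), P1:I | bus: BusRdX
[7] P0: load  L0 | P0:E(0), P1:I | bus: BusRd
[8] P1: store L2 := 23 | P0:I, P1:M(23) | bus: none
[9] P1: store L0 := 44 | P0:I, P1:M(44) | bus: BusRdX
[10] P0: load  L4 | P0:M(5), P1:I | bus: none
[11] P0: store L1 := 91 | P0:M(91), P1:I | bus: BusRdX
[12] P1: load  L0 | P0:I, P1:M(44) | bus: none
[13] P1: load  L5 | P0:I, P1:M(77) | bus: none
[14] P0: load  L0 | P0:S(44), P1:O(44) | bus: BusRd
[15] P1: store L2 := 30 | P0:I, P1:M(30) | bus: none
[16] P0: store L4 := 75 | P0:M(75), P1:I | bus: none
[17] P1: store L5 := 66 | P0:I, P1:M(66) | bus: none
[18] P0: store L0 := 47 | P0:M(47), P1:I | bus: BusUpgr,Flush
[19] P1: load  L2 | P0:I, P1:M(30) | bus: none
[20] P1: load  L2 | P0:I, P1:M(30) | bus: none
[21] P0: load  L4 | P0:M(75), P1:I | bus: none
[22] P1: store L1 := 83 | P0:I, P1:M(83) | bus: BusRdX,Flush
[23] P1: load  L1 | P0:I, P1:M(83) | bus: none
[24] P1: load  L0 | P0:O(47), P1:S(47) | bus: BusRd
[25] P1: load  L2 | P0:I, P1:M(30) | bus: none

state = E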